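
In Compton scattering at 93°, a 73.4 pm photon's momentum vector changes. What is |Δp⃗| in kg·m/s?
1.2878e-23 kg·m/s

Photon momentum magnitude is p = h/λ.

Initial momentum:
p₀ = h/λ = 6.6261e-34/7.3400e-11 = 9.0273e-24 kg·m/s

After scattering:
λ' = λ + Δλ = 73.4 + 2.5533 = 75.9533 pm
p' = h/λ' = 6.6261e-34/7.5953e-11 = 8.7239e-24 kg·m/s

Momentum is a vector; the scattered photon's direction makes angle θ = 93° with the incident direction. The magnitude of the vector change Δp⃗ = p⃗₀ − p⃗' is found from the law of cosines:
|Δp⃗|² = p₀² + p'² − 2p₀p'cos θ
|Δp⃗|² = (9.0273e-24)² + (8.7239e-24)² − 2·9.0273e-24·8.7239e-24·cos(93°)
|Δp⃗| = 1.2878e-23 kg·m/s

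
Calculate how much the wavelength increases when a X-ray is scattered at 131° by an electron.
4.0181 pm

Using the Compton scattering formula:
Δλ = λ_C(1 - cos θ)

where λ_C = h/(m_e·c) ≈ 2.4263 pm is the Compton wavelength of an electron.

For θ = 131°:
cos(131°) = -0.6561
1 - cos(131°) = 1.6561

Δλ = 2.4263 × 1.6561
Δλ = 4.0181 pm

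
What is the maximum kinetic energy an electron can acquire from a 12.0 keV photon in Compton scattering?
0.5383 keV

Maximum energy transfer occurs at θ = 180° (backscattering).

Initial photon: E₀ = 12.0 keV → λ₀ = 103.3202 pm

Maximum Compton shift (at 180°):
Δλ_max = 2λ_C = 2 × 2.4263 = 4.8526 pm

Final wavelength:
λ' = 103.3202 + 4.8526 = 108.1728 pm

Minimum photon energy (maximum energy to electron):
E'_min = hc/λ' = 11.4617 keV

Maximum electron kinetic energy:
K_max = E₀ - E'_min = 12.0000 - 11.4617 = 0.5383 keV

(Intermediate values are shown rounded; full precision is carried through to the final answer.)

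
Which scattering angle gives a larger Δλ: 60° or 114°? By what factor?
114° produces the larger shift by a factor of 2.813

Calculate both shifts using Δλ = λ_C(1 - cos θ):

For θ₁ = 60°:
Δλ₁ = 2.4263 × (1 - cos(60°))
Δλ₁ = 2.4263 × 0.5000
Δλ₁ = 1.2132 pm

For θ₂ = 114°:
Δλ₂ = 2.4263 × (1 - cos(114°))
Δλ₂ = 2.4263 × 1.4067
Δλ₂ = 3.4132 pm

The 114° angle produces the larger shift.
Ratio: 3.4132/1.2132 = 2.813

(Intermediate values are shown rounded; full precision is carried through to the final answer.)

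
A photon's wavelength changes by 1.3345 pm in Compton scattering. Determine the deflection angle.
63.26°

From the Compton formula Δλ = λ_C(1 - cos θ), we can solve for θ:

cos θ = 1 - Δλ/λ_C

Given:
- Δλ = 1.3345 pm
- λ_C = h/(m_e·c) ≈ 2.42631024 pm

cos θ = 1 - 1.3345/2.42631024
cos θ = 1 - 0.550012
cos θ = 0.449988

θ = arccos(0.449988)
θ = 63.26°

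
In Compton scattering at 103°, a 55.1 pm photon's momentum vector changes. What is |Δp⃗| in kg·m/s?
1.8345e-23 kg·m/s

Photon momentum magnitude is p = h/λ.

Initial momentum:
p₀ = h/λ = 6.6261e-34/5.5100e-11 = 1.2026e-23 kg·m/s

After scattering:
λ' = λ + Δλ = 55.1 + 2.9721 = 58.0721 pm
p' = h/λ' = 6.6261e-34/5.8072e-11 = 1.1410e-23 kg·m/s

Momentum is a vector; the scattered photon's direction makes angle θ = 103° with the incident direction. The magnitude of the vector change Δp⃗ = p⃗₀ − p⃗' is found from the law of cosines:
|Δp⃗|² = p₀² + p'² − 2p₀p'cos θ
|Δp⃗|² = (1.2026e-23)² + (1.1410e-23)² − 2·1.2026e-23·1.1410e-23·cos(103°)
|Δp⃗| = 1.8345e-23 kg·m/s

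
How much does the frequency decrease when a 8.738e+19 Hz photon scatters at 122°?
4.541e+19 Hz (decrease)

Convert frequency to wavelength (c = 299792458 m/s):
λ₀ = c/f₀ = 299792458/8.738e+19 = 3.4309048e-12 m = 3.4309 pm

Calculate Compton shift:
Δλ = λ_C(1 - cos(122°)) = 3.7121 pm

Final wavelength:
λ' = λ₀ + Δλ = 3.4309 + 3.7121 = 7.1430 pm

Final frequency:
f' = c/λ' = 299792458/7.1429635e-12 = 4.1970319e+19 Hz

Frequency shift (decrease):
Δf = f₀ - f' = 8.738e+19 - 4.1970319e+19 = 4.541e+19 Hz

(Intermediate values are shown rounded; full precision is carried through to the final answer.)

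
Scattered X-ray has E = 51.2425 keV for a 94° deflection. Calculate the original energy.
57.4000 keV

Convert final energy to wavelength (hc ≈ 1239.842 keV·pm):
λ' = hc/E' = 1239.842 / 51.2425 = 24.1956 pm

Calculate the Compton shift:
Δλ = λ_C(1 - cos(94°))
Δλ = 2.4263 × (1 - cos(94°))
Δλ = 2.5956 pm

Initial wavelength:
λ = λ' - Δλ = 24.1956 - 2.5956 = 21.6000 pm

Initial energy:
E = hc/λ = 1239.842 / 21.6000 = 57.4000 keV

(Intermediate values are shown rounded; full precision is carried through to the final answer.)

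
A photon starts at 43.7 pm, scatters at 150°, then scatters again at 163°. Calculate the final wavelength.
52.9742 pm

Apply Compton shift twice:

First scattering at θ₁ = 150°:
Δλ₁ = λ_C(1 - cos(150°))
Δλ₁ = 2.4263 × 1.8660
Δλ₁ = 4.5276 pm

After first scattering:
λ₁ = 43.7 + 4.5276 = 48.2276 pm

Second scattering at θ₂ = 163°:
Δλ₂ = λ_C(1 - cos(163°))
Δλ₂ = 2.4263 × 1.9563
Δλ₂ = 4.7466 pm

Final wavelength:
λ₂ = 48.2276 + 4.7466 = 52.9742 pm

Total shift: Δλ_total = 4.5276 + 4.7466 = 9.2742 pm

(Intermediate values are shown rounded; full precision is carried through to the final answer.)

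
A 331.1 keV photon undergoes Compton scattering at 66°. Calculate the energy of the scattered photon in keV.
239.1645 keV

First convert energy to wavelength:
λ = hc/E, with hc ≈ 1239.842 keV·pm (i.e. 1239.842 eV·nm)

For E = 331.1 keV = 331100 eV:
λ = 1239.842 keV·pm / 331.1 keV
λ = 3.7446 pm

Calculate the Compton shift:
Δλ = λ_C(1 - cos(66°)) = 2.4263 × 0.5933
Δλ = 1.4394 pm

Final wavelength:
λ' = 3.7446 + 1.4394 = 5.1841 pm

Final energy:
E' = hc/λ' = 1239.842 / 5.1841 = 239.1645 keV

(Intermediate values are shown rounded; full precision is carried through to the final answer.)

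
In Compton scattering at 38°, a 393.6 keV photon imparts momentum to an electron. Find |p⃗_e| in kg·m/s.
1.3038e-22 kg·m/s

The electron is initially at rest, so by conservation of momentum:
p⃗_e = p⃗₀ − p⃗'  (incident photon momentum minus scattered photon momentum)

Photon momentum magnitudes (p = h/λ = E/c):
λ₀ = hc/E₀ = 3.1500 pm → p₀ = h/λ₀ = 2.1035e-22 kg·m/s
Δλ = λ_C(1 − cos 38°) = 0.5144 pm
λ' = 3.6644 pm → p' = h/λ' = 1.8082e-22 kg·m/s

The scattered photon makes angle θ = 38° with the incident direction, so by the law of cosines:
|p⃗_e|² = p₀² + p'² − 2p₀p'cos θ
|p⃗_e|² = (2.1035e-22)² + (1.8082e-22)² − 2·2.1035e-22·1.8082e-22·cos(38°)
|p⃗_e| = 1.3038e-22 kg·m/s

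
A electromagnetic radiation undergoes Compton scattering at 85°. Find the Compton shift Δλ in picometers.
2.2148 pm

Using the Compton scattering formula:
Δλ = λ_C(1 - cos θ)

where λ_C = h/(m_e·c) ≈ 2.4263 pm is the Compton wavelength of an electron.

For θ = 85°:
cos(85°) = 0.0872
1 - cos(85°) = 0.9128

Δλ = 2.4263 × 0.9128
Δλ = 2.2148 pm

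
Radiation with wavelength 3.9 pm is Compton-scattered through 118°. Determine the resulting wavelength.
7.4654 pm

Using the Compton scattering formula:
λ' = λ + Δλ = λ + λ_C(1 - cos θ)

Given:
- Initial wavelength λ = 3.9 pm
- Scattering angle θ = 118°
- Compton wavelength λ_C ≈ 2.4263 pm

Calculate the shift:
Δλ = 2.4263 × (1 - cos(118°))
Δλ = 2.4263 × 1.4695
Δλ = 3.5654 pm

Final wavelength:
λ' = 3.9 + 3.5654 = 7.4654 pm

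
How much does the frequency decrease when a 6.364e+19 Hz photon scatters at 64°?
1.428e+19 Hz (decrease)

Convert frequency to wavelength (c = 299792458 m/s):
λ₀ = c/f₀ = 299792458/6.364e+19 = 4.7107552e-12 m = 4.7108 pm

Calculate Compton shift:
Δλ = λ_C(1 - cos(64°)) = 1.3627 pm

Final wavelength:
λ' = λ₀ + Δλ = 4.7108 + 1.3627 = 6.0734 pm

Final frequency:
f' = c/λ' = 299792458/6.0734410e-12 = 4.9361220e+19 Hz

Frequency shift (decrease):
Δf = f₀ - f' = 6.364e+19 - 4.9361220e+19 = 1.428e+19 Hz

(Intermediate values are shown rounded; full precision is carried through to the final answer.)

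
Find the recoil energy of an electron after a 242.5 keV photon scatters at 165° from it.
117.0442 keV

By energy conservation: K_e = E_initial - E_final

First find the scattered photon energy:
Initial wavelength: λ = hc/E = 5.1128 pm
Compton shift: Δλ = λ_C(1 - cos(165°)) = 4.7699 pm
Final wavelength: λ' = 5.1128 + 4.7699 = 9.8827 pm
Final photon energy: E' = hc/λ' = 125.4558 keV

Electron kinetic energy:
K_e = E - E' = 242.5000 - 125.4558 = 117.0442 keV

(Intermediate values are shown rounded; full precision is carried through to the final answer.)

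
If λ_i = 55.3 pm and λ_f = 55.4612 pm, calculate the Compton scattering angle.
21.00°

First find the wavelength shift:
Δλ = λ' - λ = 55.4612 - 55.3 = 0.1612 pm

Using Δλ = λ_C(1 - cos θ), with λ_C = h/(m_e·c) ≈ 2.42631024 pm:
cos θ = 1 - Δλ/λ_C
cos θ = 1 - 0.1612/2.42631024
cos θ = 0.933562

θ = arccos(0.933562)
θ = 21.00°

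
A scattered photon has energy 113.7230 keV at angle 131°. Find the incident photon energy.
180.1000 keV

Convert final energy to wavelength (hc ≈ 1239.842 keV·pm):
λ' = hc/E' = 1239.842 / 113.7230 = 10.9023 pm

Calculate the Compton shift:
Δλ = λ_C(1 - cos(131°))
Δλ = 2.4263 × (1 - cos(131°))
Δλ = 4.0181 pm

Initial wavelength:
λ = λ' - Δλ = 10.9023 - 4.0181 = 6.8842 pm

Initial energy:
E = hc/λ = 1239.842 / 6.8842 = 180.1000 keV

(Intermediate values are shown rounded; full precision is carried through to the final answer.)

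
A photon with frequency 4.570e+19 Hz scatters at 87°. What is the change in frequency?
1.186e+19 Hz (decrease)

Convert frequency to wavelength (c = 299792458 m/s):
λ₀ = c/f₀ = 299792458/4.570e+19 = 6.5600100e-12 m = 6.5600 pm

Calculate Compton shift:
Δλ = λ_C(1 - cos(87°)) = 2.2993 pm

Final wavelength:
λ' = λ₀ + Δλ = 6.5600 + 2.2993 = 8.8593 pm

Final frequency:
f' = c/λ' = 299792458/8.8593370e-12 = 3.3839153e+19 Hz

Frequency shift (decrease):
Δf = f₀ - f' = 4.570e+19 - 3.3839153e+19 = 1.186e+19 Hz

(Intermediate values are shown rounded; full precision is carried through to the final answer.)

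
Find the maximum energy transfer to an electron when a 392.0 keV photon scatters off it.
237.3191 keV

Maximum energy transfer occurs at θ = 180° (backscattering).

Initial photon: E₀ = 392.0 keV → λ₀ = 3.1629 pm

Maximum Compton shift (at 180°):
Δλ_max = 2λ_C = 2 × 2.4263 = 4.8526 pm

Final wavelength:
λ' = 3.1629 + 4.8526 = 8.0155 pm

Minimum photon energy (maximum energy to electron):
E'_min = hc/λ' = 154.6809 keV

Maximum electron kinetic energy:
K_max = E₀ - E'_min = 392.0000 - 154.6809 = 237.3191 keV

(Intermediate values are shown rounded; full precision is carried through to the final answer.)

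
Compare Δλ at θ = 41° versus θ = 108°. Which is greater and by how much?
108° produces the larger shift by a factor of 5.337

Calculate both shifts using Δλ = λ_C(1 - cos θ):

For θ₁ = 41°:
Δλ₁ = 2.4263 × (1 - cos(41°))
Δλ₁ = 2.4263 × 0.2453
Δλ₁ = 0.5952 pm

For θ₂ = 108°:
Δλ₂ = 2.4263 × (1 - cos(108°))
Δλ₂ = 2.4263 × 1.3090
Δλ₂ = 3.1761 pm

The 108° angle produces the larger shift.
Ratio: 3.1761/0.5952 = 5.337

(Intermediate values are shown rounded; full precision is carried through to the final answer.)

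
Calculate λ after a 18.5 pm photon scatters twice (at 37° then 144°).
23.3778 pm

Apply Compton shift twice:

First scattering at θ₁ = 37°:
Δλ₁ = λ_C(1 - cos(37°))
Δλ₁ = 2.4263 × 0.2014
Δλ₁ = 0.4886 pm

After first scattering:
λ₁ = 18.5 + 0.4886 = 18.9886 pm

Second scattering at θ₂ = 144°:
Δλ₂ = λ_C(1 - cos(144°))
Δλ₂ = 2.4263 × 1.8090
Δλ₂ = 4.3892 pm

Final wavelength:
λ₂ = 18.9886 + 4.3892 = 23.3778 pm

Total shift: Δλ_total = 0.4886 + 4.3892 = 4.8778 pm

(Intermediate values are shown rounded; full precision is carried through to the final answer.)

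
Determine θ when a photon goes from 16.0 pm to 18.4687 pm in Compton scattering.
91.00°

First find the wavelength shift:
Δλ = λ' - λ = 18.4687 - 16.0 = 2.4687 pm

Using Δλ = λ_C(1 - cos θ), with λ_C = h/(m_e·c) ≈ 2.42631024 pm:
cos θ = 1 - Δλ/λ_C
cos θ = 1 - 2.4687/2.42631024
cos θ = -0.017471

θ = arccos(-0.017471)
θ = 91.00°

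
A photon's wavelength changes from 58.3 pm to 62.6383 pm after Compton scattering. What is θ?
142.00°

First find the wavelength shift:
Δλ = λ' - λ = 62.6383 - 58.3 = 4.3383 pm

Using Δλ = λ_C(1 - cos θ), with λ_C = h/(m_e·c) ≈ 2.42631024 pm:
cos θ = 1 - Δλ/λ_C
cos θ = 1 - 4.3383/2.42631024
cos θ = -0.788024

θ = arccos(-0.788024)
θ = 142.00°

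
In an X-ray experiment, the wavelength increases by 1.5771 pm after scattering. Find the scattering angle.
69.51°

From the Compton formula Δλ = λ_C(1 - cos θ), we can solve for θ:

cos θ = 1 - Δλ/λ_C

Given:
- Δλ = 1.5771 pm
- λ_C = h/(m_e·c) ≈ 2.42631024 pm

cos θ = 1 - 1.5771/2.42631024
cos θ = 1 - 0.649999
cos θ = 0.350001

θ = arccos(0.350001)
θ = 69.51°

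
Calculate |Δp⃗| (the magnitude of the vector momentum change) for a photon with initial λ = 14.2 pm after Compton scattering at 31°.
2.4666e-23 kg·m/s

Photon momentum magnitude is p = h/λ.

Initial momentum:
p₀ = h/λ = 6.6261e-34/1.4200e-11 = 4.6662e-23 kg·m/s

After scattering:
λ' = λ + Δλ = 14.2 + 0.3466 = 14.5466 pm
p' = h/λ' = 6.6261e-34/1.4547e-11 = 4.5551e-23 kg·m/s

Momentum is a vector; the scattered photon's direction makes angle θ = 31° with the incident direction. The magnitude of the vector change Δp⃗ = p⃗₀ − p⃗' is found from the law of cosines:
|Δp⃗|² = p₀² + p'² − 2p₀p'cos θ
|Δp⃗|² = (4.6662e-23)² + (4.5551e-23)² − 2·4.6662e-23·4.5551e-23·cos(31°)
|Δp⃗| = 2.4666e-23 kg·m/s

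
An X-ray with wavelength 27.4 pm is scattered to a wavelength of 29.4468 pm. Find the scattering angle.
81.00°

First find the wavelength shift:
Δλ = λ' - λ = 29.4468 - 27.4 = 2.0468 pm

Using Δλ = λ_C(1 - cos θ), with λ_C = h/(m_e·c) ≈ 2.42631024 pm:
cos θ = 1 - Δλ/λ_C
cos θ = 1 - 2.0468/2.42631024
cos θ = 0.156415

θ = arccos(0.156415)
θ = 81.00°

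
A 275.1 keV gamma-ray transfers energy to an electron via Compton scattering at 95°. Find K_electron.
101.5658 keV

By energy conservation: K_e = E_initial - E_final

First find the scattered photon energy:
Initial wavelength: λ = hc/E = 4.5069 pm
Compton shift: Δλ = λ_C(1 - cos(95°)) = 2.6378 pm
Final wavelength: λ' = 4.5069 + 2.6378 = 7.1447 pm
Final photon energy: E' = hc/λ' = 173.5342 keV

Electron kinetic energy:
K_e = E - E' = 275.1000 - 173.5342 = 101.5658 keV

(Intermediate values are shown rounded; full precision is carried through to the final answer.)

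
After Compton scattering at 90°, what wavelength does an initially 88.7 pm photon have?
91.1263 pm

Using the Compton formula: λ' = λ + λ_C(1 − cos θ)

For θ = 90°, cos θ = 0 (exact) = 0.0000, so:
1 − cos 90° = 1 − (0) = 1.0000

Δλ = λ_C × 1.0000 = 2.4263 × 1.0000 = 2.4263 pm

λ' = 88.7 + 2.4263 = 91.1263 pm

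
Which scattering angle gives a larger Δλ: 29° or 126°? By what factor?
126° produces the larger shift by a factor of 12.664

Calculate both shifts using Δλ = λ_C(1 - cos θ):

For θ₁ = 29°:
Δλ₁ = 2.4263 × (1 - cos(29°))
Δλ₁ = 2.4263 × 0.1254
Δλ₁ = 0.3042 pm

For θ₂ = 126°:
Δλ₂ = 2.4263 × (1 - cos(126°))
Δλ₂ = 2.4263 × 1.5878
Δλ₂ = 3.8525 pm

The 126° angle produces the larger shift.
Ratio: 3.8525/0.3042 = 12.664

(Intermediate values are shown rounded; full precision is carried through to the final answer.)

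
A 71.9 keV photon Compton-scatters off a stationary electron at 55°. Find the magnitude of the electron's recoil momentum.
3.4535e-23 kg·m/s

The electron is initially at rest, so by conservation of momentum:
p⃗_e = p⃗₀ − p⃗'  (incident photon momentum minus scattered photon momentum)

Photon momentum magnitudes (p = h/λ = E/c):
λ₀ = hc/E₀ = 17.2440 pm → p₀ = h/λ₀ = 3.8425e-23 kg·m/s
Δλ = λ_C(1 − cos 55°) = 1.0346 pm
λ' = 18.2786 pm → p' = h/λ' = 3.6250e-23 kg·m/s

The scattered photon makes angle θ = 55° with the incident direction, so by the law of cosines:
|p⃗_e|² = p₀² + p'² − 2p₀p'cos θ
|p⃗_e|² = (3.8425e-23)² + (3.6250e-23)² − 2·3.8425e-23·3.6250e-23·cos(55°)
|p⃗_e| = 3.4535e-23 kg·m/s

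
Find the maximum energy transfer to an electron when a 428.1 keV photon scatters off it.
268.0950 keV

Maximum energy transfer occurs at θ = 180° (backscattering).

Initial photon: E₀ = 428.1 keV → λ₀ = 2.8962 pm

Maximum Compton shift (at 180°):
Δλ_max = 2λ_C = 2 × 2.4263 = 4.8526 pm

Final wavelength:
λ' = 2.8962 + 4.8526 = 7.7488 pm

Minimum photon energy (maximum energy to electron):
E'_min = hc/λ' = 160.0050 keV

Maximum electron kinetic energy:
K_max = E₀ - E'_min = 428.1000 - 160.0050 = 268.0950 keV

(Intermediate values are shown rounded; full precision is carried through to the final answer.)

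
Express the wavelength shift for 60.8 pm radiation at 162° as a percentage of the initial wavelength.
7.7860%

Calculate the Compton shift:
Δλ = λ_C(1 - cos(162°))
Δλ = 2.4263 × (1 - cos(162°))
Δλ = 2.4263 × 1.9511
Δλ = 4.7339 pm

Percentage change:
(Δλ/λ₀) × 100 = (4.7339/60.8) × 100
= 7.7860%

(Intermediate values are shown rounded; full precision is carried through to the final answer.)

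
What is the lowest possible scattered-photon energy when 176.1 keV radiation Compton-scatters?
104.2482 keV (at θ = 180°)

The scattered photon has minimum energy when its wavelength is maximum, i.e., when the Compton shift Δλ = λ_C(1 − cos θ) is maximum. This occurs at θ = 180° (backscattering), giving Δλ_max = 2λ_C = 4.8526 pm.

Initial wavelength: λ₀ = hc/E₀ = 7.0406 pm
Maximum final wavelength: λ'_max = λ₀ + 2λ_C = 7.0406 + 4.8526 = 11.8932 pm
Minimum final energy: E'_min = hc/λ'_max = 104.2482 keV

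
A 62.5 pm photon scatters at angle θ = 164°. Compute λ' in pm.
67.2586 pm

Using the Compton scattering formula:
λ' = λ + Δλ = λ + λ_C(1 - cos θ)

Given:
- Initial wavelength λ = 62.5 pm
- Scattering angle θ = 164°
- Compton wavelength λ_C ≈ 2.4263 pm

Calculate the shift:
Δλ = 2.4263 × (1 - cos(164°))
Δλ = 2.4263 × 1.9613
Δλ = 4.7586 pm

Final wavelength:
λ' = 62.5 + 4.7586 = 67.2586 pm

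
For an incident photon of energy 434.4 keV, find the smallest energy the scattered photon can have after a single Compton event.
160.8770 keV (at θ = 180°)

The scattered photon has minimum energy when its wavelength is maximum, i.e., when the Compton shift Δλ = λ_C(1 − cos θ) is maximum. This occurs at θ = 180° (backscattering), giving Δλ_max = 2λ_C = 4.8526 pm.

Initial wavelength: λ₀ = hc/E₀ = 2.8541 pm
Maximum final wavelength: λ'_max = λ₀ + 2λ_C = 2.8541 + 4.8526 = 7.7068 pm
Minimum final energy: E'_min = hc/λ'_max = 160.8770 keV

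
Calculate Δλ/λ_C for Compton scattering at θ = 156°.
1.9135 λ_C

The Compton shift formula is:
Δλ = λ_C(1 - cos θ)

Dividing both sides by λ_C:
Δλ/λ_C = 1 - cos θ

For θ = 156°:
Δλ/λ_C = 1 - cos(156°)
Δλ/λ_C = 1 - -0.9135
Δλ/λ_C = 1.9135

This means the shift is 1.9135 × λ_C = 4.6429 pm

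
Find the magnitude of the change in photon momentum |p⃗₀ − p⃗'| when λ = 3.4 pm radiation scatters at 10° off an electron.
3.3853e-23 kg·m/s

Photon momentum magnitude is p = h/λ.

Initial momentum:
p₀ = h/λ = 6.6261e-34/3.4000e-12 = 1.9488e-22 kg·m/s

After scattering:
λ' = λ + Δλ = 3.4 + 0.0369 = 3.4369 pm
p' = h/λ' = 6.6261e-34/3.4369e-12 = 1.9279e-22 kg·m/s

Momentum is a vector; the scattered photon's direction makes angle θ = 10° with the incident direction. The magnitude of the vector change Δp⃗ = p⃗₀ − p⃗' is found from the law of cosines:
|Δp⃗|² = p₀² + p'² − 2p₀p'cos θ
|Δp⃗|² = (1.9488e-22)² + (1.9279e-22)² − 2·1.9488e-22·1.9279e-22·cos(10°)
|Δp⃗| = 3.3853e-23 kg·m/s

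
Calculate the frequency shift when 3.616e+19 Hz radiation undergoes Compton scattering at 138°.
1.222e+19 Hz (decrease)

Convert frequency to wavelength (c = 299792458 m/s):
λ₀ = c/f₀ = 299792458/3.616e+19 = 8.2907206e-12 m = 8.2907 pm

Calculate Compton shift:
Δλ = λ_C(1 - cos(138°)) = 4.2294 pm

Final wavelength:
λ' = λ₀ + Δλ = 8.2907 + 4.2294 = 12.5201 pm

Final frequency:
f' = c/λ' = 299792458/1.2520131e-11 = 2.3944834e+19 Hz

Frequency shift (decrease):
Δf = f₀ - f' = 3.616e+19 - 2.3944834e+19 = 1.222e+19 Hz

(Intermediate values are shown rounded; full precision is carried through to the final answer.)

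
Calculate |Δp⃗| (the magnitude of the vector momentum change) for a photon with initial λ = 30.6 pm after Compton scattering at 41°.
1.5027e-23 kg·m/s

Photon momentum magnitude is p = h/λ.

Initial momentum:
p₀ = h/λ = 6.6261e-34/3.0600e-11 = 2.1654e-23 kg·m/s

After scattering:
λ' = λ + Δλ = 30.6 + 0.5952 = 31.1952 pm
p' = h/λ' = 6.6261e-34/3.1195e-11 = 2.1241e-23 kg·m/s

Momentum is a vector; the scattered photon's direction makes angle θ = 41° with the incident direction. The magnitude of the vector change Δp⃗ = p⃗₀ − p⃗' is found from the law of cosines:
|Δp⃗|² = p₀² + p'² − 2p₀p'cos θ
|Δp⃗|² = (2.1654e-23)² + (2.1241e-23)² − 2·2.1654e-23·2.1241e-23·cos(41°)
|Δp⃗| = 1.5027e-23 kg·m/s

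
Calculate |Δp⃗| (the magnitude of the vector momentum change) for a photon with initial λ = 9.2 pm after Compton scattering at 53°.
6.1524e-23 kg·m/s

Photon momentum magnitude is p = h/λ.

Initial momentum:
p₀ = h/λ = 6.6261e-34/9.2000e-12 = 7.2023e-23 kg·m/s

After scattering:
λ' = λ + Δλ = 9.2 + 0.9661 = 10.1661 pm
p' = h/λ' = 6.6261e-34/1.0166e-11 = 6.5178e-23 kg·m/s

Momentum is a vector; the scattered photon's direction makes angle θ = 53° with the incident direction. The magnitude of the vector change Δp⃗ = p⃗₀ − p⃗' is found from the law of cosines:
|Δp⃗|² = p₀² + p'² − 2p₀p'cos θ
|Δp⃗|² = (7.2023e-23)² + (6.5178e-23)² − 2·7.2023e-23·6.5178e-23·cos(53°)
|Δp⃗| = 6.1524e-23 kg·m/s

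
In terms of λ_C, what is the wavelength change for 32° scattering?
0.1520 λ_C

The Compton shift formula is:
Δλ = λ_C(1 - cos θ)

Dividing both sides by λ_C:
Δλ/λ_C = 1 - cos θ

For θ = 32°:
Δλ/λ_C = 1 - cos(32°)
Δλ/λ_C = 1 - 0.8480
Δλ/λ_C = 0.1520

This means the shift is 0.1520 × λ_C = 0.3687 pm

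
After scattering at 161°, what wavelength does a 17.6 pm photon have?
22.3204 pm

Using the Compton scattering formula:
λ' = λ + Δλ = λ + λ_C(1 - cos θ)

Given:
- Initial wavelength λ = 17.6 pm
- Scattering angle θ = 161°
- Compton wavelength λ_C ≈ 2.4263 pm

Calculate the shift:
Δλ = 2.4263 × (1 - cos(161°))
Δλ = 2.4263 × 1.9455
Δλ = 4.7204 pm

Final wavelength:
λ' = 17.6 + 4.7204 = 22.3204 pm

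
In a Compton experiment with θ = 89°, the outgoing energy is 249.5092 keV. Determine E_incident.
479.6001 keV

Convert final energy to wavelength (hc ≈ 1239.842 keV·pm):
λ' = hc/E' = 1239.842 / 249.5092 = 4.9691 pm

Calculate the Compton shift:
Δλ = λ_C(1 - cos(89°))
Δλ = 2.4263 × (1 - cos(89°))
Δλ = 2.3840 pm

Initial wavelength:
λ = λ' - Δλ = 4.9691 - 2.3840 = 2.5852 pm

Initial energy:
E = hc/λ = 1239.842 / 2.5852 = 479.6001 keV

(Intermediate values are shown rounded; full precision is carried through to the final answer.)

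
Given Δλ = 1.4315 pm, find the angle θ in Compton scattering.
65.79°

From the Compton formula Δλ = λ_C(1 - cos θ), we can solve for θ:

cos θ = 1 - Δλ/λ_C

Given:
- Δλ = 1.4315 pm
- λ_C = h/(m_e·c) ≈ 2.42631024 pm

cos θ = 1 - 1.4315/2.42631024
cos θ = 1 - 0.589991
cos θ = 0.410009

θ = arccos(0.410009)
θ = 65.79°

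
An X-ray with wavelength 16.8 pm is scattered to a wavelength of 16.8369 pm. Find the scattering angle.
10.01°

First find the wavelength shift:
Δλ = λ' - λ = 16.8369 - 16.8 = 0.0369 pm

Using Δλ = λ_C(1 - cos θ), with λ_C = h/(m_e·c) ≈ 2.42631024 pm:
cos θ = 1 - Δλ/λ_C
cos θ = 1 - 0.0369/2.42631024
cos θ = 0.984792

θ = arccos(0.984792)
θ = 10.01°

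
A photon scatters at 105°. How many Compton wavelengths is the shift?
1.2588 λ_C

The Compton shift formula is:
Δλ = λ_C(1 - cos θ)

Dividing both sides by λ_C:
Δλ/λ_C = 1 - cos θ

For θ = 105°:
Δλ/λ_C = 1 - cos(105°)
Δλ/λ_C = 1 - -0.2588
Δλ/λ_C = 1.2588

This means the shift is 1.2588 × λ_C = 3.0543 pm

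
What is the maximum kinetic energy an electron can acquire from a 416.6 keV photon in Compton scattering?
258.2290 keV

Maximum energy transfer occurs at θ = 180° (backscattering).

Initial photon: E₀ = 416.6 keV → λ₀ = 2.9761 pm

Maximum Compton shift (at 180°):
Δλ_max = 2λ_C = 2 × 2.4263 = 4.8526 pm

Final wavelength:
λ' = 2.9761 + 4.8526 = 7.8287 pm

Minimum photon energy (maximum energy to electron):
E'_min = hc/λ' = 158.3710 keV

Maximum electron kinetic energy:
K_max = E₀ - E'_min = 416.6000 - 158.3710 = 258.2290 keV

(Intermediate values are shown rounded; full precision is carried through to the final answer.)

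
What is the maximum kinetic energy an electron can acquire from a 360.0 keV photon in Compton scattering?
210.5607 keV

Maximum energy transfer occurs at θ = 180° (backscattering).

Initial photon: E₀ = 360.0 keV → λ₀ = 3.4440 pm

Maximum Compton shift (at 180°):
Δλ_max = 2λ_C = 2 × 2.4263 = 4.8526 pm

Final wavelength:
λ' = 3.4440 + 4.8526 = 8.2966 pm

Minimum photon energy (maximum energy to electron):
E'_min = hc/λ' = 149.4393 keV

Maximum electron kinetic energy:
K_max = E₀ - E'_min = 360.0000 - 149.4393 = 210.5607 keV

(Intermediate values are shown rounded; full precision is carried through to the final answer.)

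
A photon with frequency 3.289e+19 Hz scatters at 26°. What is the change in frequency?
8.628e+17 Hz (decrease)

Convert frequency to wavelength (c = 299792458 m/s):
λ₀ = c/f₀ = 299792458/3.289e+19 = 9.1150033e-12 m = 9.1150 pm

Calculate Compton shift:
Δλ = λ_C(1 - cos(26°)) = 0.2456 pm

Final wavelength:
λ' = λ₀ + Δλ = 9.1150 + 0.2456 = 9.3606 pm

Final frequency:
f' = c/λ' = 299792458/9.3605603e-12 = 3.2027191e+19 Hz

Frequency shift (decrease):
Δf = f₀ - f' = 3.289e+19 - 3.2027191e+19 = 8.628e+17 Hz

(Intermediate values are shown rounded; full precision is carried through to the final answer.)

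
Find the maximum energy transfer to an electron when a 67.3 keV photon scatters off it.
14.0313 keV

Maximum energy transfer occurs at θ = 180° (backscattering).

Initial photon: E₀ = 67.3 keV → λ₀ = 18.4226 pm

Maximum Compton shift (at 180°):
Δλ_max = 2λ_C = 2 × 2.4263 = 4.8526 pm

Final wavelength:
λ' = 18.4226 + 4.8526 = 23.2752 pm

Minimum photon energy (maximum energy to electron):
E'_min = hc/λ' = 53.2687 keV

Maximum electron kinetic energy:
K_max = E₀ - E'_min = 67.3000 - 53.2687 = 14.0313 keV

(Intermediate values are shown rounded; full precision is carried through to the final answer.)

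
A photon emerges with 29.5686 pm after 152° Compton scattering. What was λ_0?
25.0000 pm

From λ' = λ + Δλ, we have λ = λ' - Δλ

First calculate the Compton shift:
Δλ = λ_C(1 - cos θ)
Δλ = 2.4263 × (1 - cos(152°))
Δλ = 2.4263 × 1.8829
Δλ = 4.5686 pm

Initial wavelength:
λ = λ' - Δλ
λ = 29.5686 - 4.5686
λ = 25.0000 pm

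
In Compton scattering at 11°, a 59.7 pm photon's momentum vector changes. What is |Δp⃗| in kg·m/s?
2.1268e-24 kg·m/s

Photon momentum magnitude is p = h/λ.

Initial momentum:
p₀ = h/λ = 6.6261e-34/5.9700e-11 = 1.1099e-23 kg·m/s

After scattering:
λ' = λ + Δλ = 59.7 + 0.0446 = 59.7446 pm
p' = h/λ' = 6.6261e-34/5.9745e-11 = 1.1091e-23 kg·m/s

Momentum is a vector; the scattered photon's direction makes angle θ = 11° with the incident direction. The magnitude of the vector change Δp⃗ = p⃗₀ − p⃗' is found from the law of cosines:
|Δp⃗|² = p₀² + p'² − 2p₀p'cos θ
|Δp⃗|² = (1.1099e-23)² + (1.1091e-23)² − 2·1.1099e-23·1.1091e-23·cos(11°)
|Δp⃗| = 2.1268e-24 kg·m/s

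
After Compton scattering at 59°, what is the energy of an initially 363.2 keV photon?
270.0987 keV

First convert energy to wavelength:
λ = hc/E, with hc ≈ 1239.842 keV·pm (i.e. 1239.842 eV·nm)

For E = 363.2 keV = 363200 eV:
λ = 1239.842 keV·pm / 363.2 keV
λ = 3.4137 pm

Calculate the Compton shift:
Δλ = λ_C(1 - cos(59°)) = 2.4263 × 0.4850
Δλ = 1.1767 pm

Final wavelength:
λ' = 3.4137 + 1.1767 = 4.5903 pm

Final energy:
E' = hc/λ' = 1239.842 / 4.5903 = 270.0987 keV

(Intermediate values are shown rounded; full precision is carried through to the final answer.)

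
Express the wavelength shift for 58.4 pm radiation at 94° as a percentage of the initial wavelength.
4.4445%

Calculate the Compton shift:
Δλ = λ_C(1 - cos(94°))
Δλ = 2.4263 × (1 - cos(94°))
Δλ = 2.4263 × 1.0698
Δλ = 2.5956 pm

Percentage change:
(Δλ/λ₀) × 100 = (2.5956/58.4) × 100
= 4.4445%

(Intermediate values are shown rounded; full precision is carried through to the final answer.)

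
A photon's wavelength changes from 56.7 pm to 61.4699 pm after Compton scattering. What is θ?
165.00°

First find the wavelength shift:
Δλ = λ' - λ = 61.4699 - 56.7 = 4.7699 pm

Using Δλ = λ_C(1 - cos θ), with λ_C = h/(m_e·c) ≈ 2.42631024 pm:
cos θ = 1 - Δλ/λ_C
cos θ = 1 - 4.7699/2.42631024
cos θ = -0.965907

θ = arccos(-0.965907)
θ = 165.00°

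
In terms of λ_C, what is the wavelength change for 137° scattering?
1.7314 λ_C

The Compton shift formula is:
Δλ = λ_C(1 - cos θ)

Dividing both sides by λ_C:
Δλ/λ_C = 1 - cos θ

For θ = 137°:
Δλ/λ_C = 1 - cos(137°)
Δλ/λ_C = 1 - -0.7314
Δλ/λ_C = 1.7314

This means the shift is 1.7314 × λ_C = 4.2008 pm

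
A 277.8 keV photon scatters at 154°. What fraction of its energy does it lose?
0.5079 (or 50.79%)

Calculate initial and final photon energies:

Initial: E₀ = 277.8 keV → λ₀ = 4.4631 pm
Compton shift: Δλ = 4.6071 pm
Final wavelength: λ' = 9.0701 pm
Final energy: E' = 136.6949 keV

Fractional energy loss:
(E₀ - E')/E₀ = (277.8000 - 136.6949)/277.8000
= 141.1051/277.8000
= 0.5079
= 50.79%

(Intermediate values are shown rounded; full precision is carried through to the final answer.)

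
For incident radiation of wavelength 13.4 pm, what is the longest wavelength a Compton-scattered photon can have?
18.2526 pm (at θ = 180°)

The Compton shift is Δλ = λ_C(1 − cos θ).

Since cos θ ranges from −1 to 1, the factor (1 − cos θ) ranges from 0 to 2; the maximum shift occurs at θ = 180° (backscattering):
Δλ_max = 2λ_C = 2 × 2.4263 pm = 4.8526 pm

Maximum scattered wavelength:
λ'_max = λ₀ + Δλ_max = 13.4 + 4.8526 = 18.2526 pm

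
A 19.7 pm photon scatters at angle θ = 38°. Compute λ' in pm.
20.2144 pm

Using the Compton scattering formula:
λ' = λ + Δλ = λ + λ_C(1 - cos θ)

Given:
- Initial wavelength λ = 19.7 pm
- Scattering angle θ = 38°
- Compton wavelength λ_C ≈ 2.4263 pm

Calculate the shift:
Δλ = 2.4263 × (1 - cos(38°))
Δλ = 2.4263 × 0.2120
Δλ = 0.5144 pm

Final wavelength:
λ' = 19.7 + 0.5144 = 20.2144 pm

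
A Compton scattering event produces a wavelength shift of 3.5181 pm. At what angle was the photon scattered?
116.74°

From the Compton formula Δλ = λ_C(1 - cos θ), we can solve for θ:

cos θ = 1 - Δλ/λ_C

Given:
- Δλ = 3.5181 pm
- λ_C = h/(m_e·c) ≈ 2.42631024 pm

cos θ = 1 - 3.5181/2.42631024
cos θ = 1 - 1.449979
cos θ = -0.449979

θ = arccos(-0.449979)
θ = 116.74°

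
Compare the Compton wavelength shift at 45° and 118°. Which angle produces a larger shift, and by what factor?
118° produces the larger shift by a factor of 5.017

Calculate both shifts using Δλ = λ_C(1 - cos θ):

For θ₁ = 45°:
Δλ₁ = 2.4263 × (1 - cos(45°))
Δλ₁ = 2.4263 × 0.2929
Δλ₁ = 0.7106 pm

For θ₂ = 118°:
Δλ₂ = 2.4263 × (1 - cos(118°))
Δλ₂ = 2.4263 × 1.4695
Δλ₂ = 3.5654 pm

The 118° angle produces the larger shift.
Ratio: 3.5654/0.7106 = 5.017

(Intermediate values are shown rounded; full precision is carried through to the final answer.)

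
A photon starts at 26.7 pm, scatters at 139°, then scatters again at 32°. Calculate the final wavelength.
31.3262 pm

Apply Compton shift twice:

First scattering at θ₁ = 139°:
Δλ₁ = λ_C(1 - cos(139°))
Δλ₁ = 2.4263 × 1.7547
Δλ₁ = 4.2575 pm

After first scattering:
λ₁ = 26.7 + 4.2575 = 30.9575 pm

Second scattering at θ₂ = 32°:
Δλ₂ = λ_C(1 - cos(32°))
Δλ₂ = 2.4263 × 0.1520
Δλ₂ = 0.3687 pm

Final wavelength:
λ₂ = 30.9575 + 0.3687 = 31.3262 pm

Total shift: Δλ_total = 4.2575 + 0.3687 = 4.6262 pm

(Intermediate values are shown rounded; full precision is carried through to the final answer.)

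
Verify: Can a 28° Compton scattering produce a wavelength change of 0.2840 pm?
Yes, consistent

Calculate the expected shift for θ = 28°:

Δλ_expected = λ_C(1 - cos(28°))
Δλ_expected = 2.4263 × (1 - cos(28°))
Δλ_expected = 2.4263 × 0.1171
Δλ_expected = 0.2840 pm

Given shift: 0.2840 pm
Expected shift: 0.2840 pm
Difference: 0.0000 pm

The values match. This is consistent with Compton scattering at the stated angle.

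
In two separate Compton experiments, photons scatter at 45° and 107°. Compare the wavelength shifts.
107° produces the larger shift by a factor of 4.412

Calculate both shifts using Δλ = λ_C(1 - cos θ):

For θ₁ = 45°:
Δλ₁ = 2.4263 × (1 - cos(45°))
Δλ₁ = 2.4263 × 0.2929
Δλ₁ = 0.7106 pm

For θ₂ = 107°:
Δλ₂ = 2.4263 × (1 - cos(107°))
Δλ₂ = 2.4263 × 1.2924
Δλ₂ = 3.1357 pm

The 107° angle produces the larger shift.
Ratio: 3.1357/0.7106 = 4.412

(Intermediate values are shown rounded; full precision is carried through to the final answer.)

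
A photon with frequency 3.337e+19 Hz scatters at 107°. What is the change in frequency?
8.634e+18 Hz (decrease)

Convert frequency to wavelength (c = 299792458 m/s):
λ₀ = c/f₀ = 299792458/3.337e+19 = 8.9838915e-12 m = 8.9839 pm

Calculate Compton shift:
Δλ = λ_C(1 - cos(107°)) = 3.1357 pm

Final wavelength:
λ' = λ₀ + Δλ = 8.9839 + 3.1357 = 12.1196 pm

Final frequency:
f' = c/λ' = 299792458/1.2119586e-11 = 2.4736196e+19 Hz

Frequency shift (decrease):
Δf = f₀ - f' = 3.337e+19 - 2.4736196e+19 = 8.634e+18 Hz

(Intermediate values are shown rounded; full precision is carried through to the final answer.)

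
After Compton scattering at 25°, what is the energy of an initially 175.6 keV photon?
170.1227 keV

First convert energy to wavelength:
λ = hc/E, with hc ≈ 1239.842 keV·pm (i.e. 1239.842 eV·nm)

For E = 175.6 keV = 175600 eV:
λ = 1239.842 keV·pm / 175.6 keV
λ = 7.0606 pm

Calculate the Compton shift:
Δλ = λ_C(1 - cos(25°)) = 2.4263 × 0.0937
Δλ = 0.2273 pm

Final wavelength:
λ' = 7.0606 + 0.2273 = 7.2879 pm

Final energy:
E' = hc/λ' = 1239.842 / 7.2879 = 170.1227 keV

(Intermediate values are shown rounded; full precision is carried through to the final answer.)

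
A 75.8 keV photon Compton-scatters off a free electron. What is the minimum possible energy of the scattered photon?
58.4573 keV (at θ = 180°)

The scattered photon has minimum energy when its wavelength is maximum, i.e., when the Compton shift Δλ = λ_C(1 − cos θ) is maximum. This occurs at θ = 180° (backscattering), giving Δλ_max = 2λ_C = 4.8526 pm.

Initial wavelength: λ₀ = hc/E₀ = 16.3568 pm
Maximum final wavelength: λ'_max = λ₀ + 2λ_C = 16.3568 + 4.8526 = 21.2094 pm
Minimum final energy: E'_min = hc/λ'_max = 58.4573 keV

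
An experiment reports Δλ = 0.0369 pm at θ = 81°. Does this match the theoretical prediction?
No, inconsistent

Calculate the expected shift for θ = 81°:

Δλ_expected = λ_C(1 - cos(81°))
Δλ_expected = 2.4263 × (1 - cos(81°))
Δλ_expected = 2.4263 × 0.8436
Δλ_expected = 2.0468 pm

Given shift: 0.0369 pm
Expected shift: 2.0468 pm
Difference: 2.0099 pm

The values do not match. The given shift corresponds to θ ≈ 10.0°, not 81°.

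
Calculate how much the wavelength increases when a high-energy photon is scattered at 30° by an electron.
0.3251 pm

Using the Compton scattering formula:
Δλ = λ_C(1 - cos θ)

where λ_C = h/(m_e·c) ≈ 2.4263 pm is the Compton wavelength of an electron.

For θ = 30°:
cos(30°) = 0.8660
1 - cos(30°) = 0.1340

Δλ = 2.4263 × 0.1340
Δλ = 0.3251 pm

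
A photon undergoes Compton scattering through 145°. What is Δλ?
4.4138 pm

Using the Compton scattering formula:
Δλ = λ_C(1 - cos θ)

where λ_C = h/(m_e·c) ≈ 2.4263 pm is the Compton wavelength of an electron.

For θ = 145°:
cos(145°) = -0.8192
1 - cos(145°) = 1.8192

Δλ = 2.4263 × 1.8192
Δλ = 4.4138 pm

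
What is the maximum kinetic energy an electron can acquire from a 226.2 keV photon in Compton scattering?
106.2207 keV

Maximum energy transfer occurs at θ = 180° (backscattering).

Initial photon: E₀ = 226.2 keV → λ₀ = 5.4812 pm

Maximum Compton shift (at 180°):
Δλ_max = 2λ_C = 2 × 2.4263 = 4.8526 pm

Final wavelength:
λ' = 5.4812 + 4.8526 = 10.3338 pm

Minimum photon energy (maximum energy to electron):
E'_min = hc/λ' = 119.9793 keV

Maximum electron kinetic energy:
K_max = E₀ - E'_min = 226.2000 - 119.9793 = 106.2207 keV

(Intermediate values are shown rounded; full precision is carried through to the final answer.)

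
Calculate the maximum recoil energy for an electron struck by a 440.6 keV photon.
278.8802 keV

Maximum energy transfer occurs at θ = 180° (backscattering).

Initial photon: E₀ = 440.6 keV → λ₀ = 2.8140 pm

Maximum Compton shift (at 180°):
Δλ_max = 2λ_C = 2 × 2.4263 = 4.8526 pm

Final wavelength:
λ' = 2.8140 + 4.8526 = 7.6666 pm

Minimum photon energy (maximum energy to electron):
E'_min = hc/λ' = 161.7198 keV

Maximum electron kinetic energy:
K_max = E₀ - E'_min = 440.6000 - 161.7198 = 278.8802 keV

(Intermediate values are shown rounded; full precision is carried through to the final answer.)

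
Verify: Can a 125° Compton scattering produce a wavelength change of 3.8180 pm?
Yes, consistent

Calculate the expected shift for θ = 125°:

Δλ_expected = λ_C(1 - cos(125°))
Δλ_expected = 2.4263 × (1 - cos(125°))
Δλ_expected = 2.4263 × 1.5736
Δλ_expected = 3.8180 pm

Given shift: 3.8180 pm
Expected shift: 3.8180 pm
Difference: 0.0000 pm

The values match. This is consistent with Compton scattering at the stated angle.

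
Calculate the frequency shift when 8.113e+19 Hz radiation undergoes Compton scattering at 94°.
3.347e+19 Hz (decrease)

Convert frequency to wavelength (c = 299792458 m/s):
λ₀ = c/f₀ = 299792458/8.113e+19 = 3.6952109e-12 m = 3.6952 pm

Calculate Compton shift:
Δλ = λ_C(1 - cos(94°)) = 2.5956 pm

Final wavelength:
λ' = λ₀ + Δλ = 3.6952 + 2.5956 = 6.2908 pm

Final frequency:
f' = c/λ' = 299792458/6.2907720e-12 = 4.7655909e+19 Hz

Frequency shift (decrease):
Δf = f₀ - f' = 8.113e+19 - 4.7655909e+19 = 3.347e+19 Hz

(Intermediate values are shown rounded; full precision is carried through to the final answer.)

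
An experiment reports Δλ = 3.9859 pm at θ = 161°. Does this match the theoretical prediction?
No, inconsistent

Calculate the expected shift for θ = 161°:

Δλ_expected = λ_C(1 - cos(161°))
Δλ_expected = 2.4263 × (1 - cos(161°))
Δλ_expected = 2.4263 × 1.9455
Δλ_expected = 4.7204 pm

Given shift: 3.9859 pm
Expected shift: 4.7204 pm
Difference: 0.7345 pm

The values do not match. The given shift corresponds to θ ≈ 130.0°, not 161°.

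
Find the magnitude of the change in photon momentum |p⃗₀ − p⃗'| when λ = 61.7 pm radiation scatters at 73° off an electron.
1.2605e-23 kg·m/s

Photon momentum magnitude is p = h/λ.

Initial momentum:
p₀ = h/λ = 6.6261e-34/6.1700e-11 = 1.0739e-23 kg·m/s

After scattering:
λ' = λ + Δλ = 61.7 + 1.7169 = 63.4169 pm
p' = h/λ' = 6.6261e-34/6.3417e-11 = 1.0448e-23 kg·m/s

Momentum is a vector; the scattered photon's direction makes angle θ = 73° with the incident direction. The magnitude of the vector change Δp⃗ = p⃗₀ − p⃗' is found from the law of cosines:
|Δp⃗|² = p₀² + p'² − 2p₀p'cos θ
|Δp⃗|² = (1.0739e-23)² + (1.0448e-23)² − 2·1.0739e-23·1.0448e-23·cos(73°)
|Δp⃗| = 1.2605e-23 kg·m/s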